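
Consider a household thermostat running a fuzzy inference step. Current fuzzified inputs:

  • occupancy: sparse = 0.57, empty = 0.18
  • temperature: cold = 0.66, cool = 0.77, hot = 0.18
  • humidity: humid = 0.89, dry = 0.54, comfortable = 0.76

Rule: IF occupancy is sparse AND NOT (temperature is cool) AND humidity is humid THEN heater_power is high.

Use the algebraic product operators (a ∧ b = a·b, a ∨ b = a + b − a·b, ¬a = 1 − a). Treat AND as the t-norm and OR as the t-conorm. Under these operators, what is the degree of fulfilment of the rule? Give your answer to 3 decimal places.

firing strength: sparse=0.57, ¬cool=1−0.77=0.23, humid=0.89; AND[a·b] → w = 0.1167

0.117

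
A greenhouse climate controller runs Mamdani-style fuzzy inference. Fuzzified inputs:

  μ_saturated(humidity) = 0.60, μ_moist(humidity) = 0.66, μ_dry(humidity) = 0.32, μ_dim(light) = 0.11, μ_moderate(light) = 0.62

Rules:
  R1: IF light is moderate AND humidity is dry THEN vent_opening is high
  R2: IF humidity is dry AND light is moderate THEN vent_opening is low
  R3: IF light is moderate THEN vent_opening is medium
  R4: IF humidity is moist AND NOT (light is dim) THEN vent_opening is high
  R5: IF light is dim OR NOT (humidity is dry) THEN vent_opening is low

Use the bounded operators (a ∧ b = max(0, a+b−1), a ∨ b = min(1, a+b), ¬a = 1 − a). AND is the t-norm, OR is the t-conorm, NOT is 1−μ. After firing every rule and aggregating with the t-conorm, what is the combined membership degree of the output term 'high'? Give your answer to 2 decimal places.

R1: moderate=0.62, dry=0.32; AND[max(0, a+b−1)] → w = 0.00
R2: dry=0.32, moderate=0.62; AND[max(0, a+b−1)] → w = 0.00
R3: moderate=0.62 → w = 0.62
R4: moist=0.66, ¬dim=1−0.11=0.89; AND[max(0, a+b−1)] → w = 0.55
R5: dim=0.11, ¬dry=1−0.32=0.68; OR[min(1, a+b)] → w = 0.79
Rules with consequent 'high': {R1, R4} → strengths 0.00, 0.55
Aggregate via t-conorm [min(1, a+b)]: 0.55

0.55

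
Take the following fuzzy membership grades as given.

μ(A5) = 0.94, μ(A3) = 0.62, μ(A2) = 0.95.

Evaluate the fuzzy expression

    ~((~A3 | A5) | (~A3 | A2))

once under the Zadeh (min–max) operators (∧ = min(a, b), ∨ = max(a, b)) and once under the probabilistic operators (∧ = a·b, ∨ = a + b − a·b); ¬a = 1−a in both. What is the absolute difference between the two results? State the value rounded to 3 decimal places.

Under Zadeh (min–max):
  ~A3 = 1 − 0.62 = 0.38
  ~A3 | A5 = max(a, b) on (0.38, 0.94) = 0.94
  ~A3 = 1 − 0.62 = 0.38
  ~A3 | A2 = max(a, b) on (0.38, 0.95) = 0.95
  (~A3 | A5) | (~A3 | A2) = max(a, b) on (0.94, 0.95) = 0.95
  ~((~A3 | A5) | (~A3 | A2)) = 1 − 0.95 = 0.05
  → value = 0.0500
Under probabilistic:
  ~A3 = 1 − 0.6200 = 0.3800
  ~A3 | A5 = a + b − a·b on (0.3800, 0.9400) = 0.9628
  ~A3 = 1 − 0.6200 = 0.3800
  ~A3 | A2 = a + b − a·b on (0.3800, 0.9500) = 0.9690
  (~A3 | A5) | (~A3 | A2) = a + b − a·b on (0.9628, 0.9690) = 0.9988
  ~((~A3 | A5) | (~A3 | A2)) = 1 − 0.9988 = 0.0012
  → value = 0.0012
|0.0500 − 0.0012| = 0.049

0.049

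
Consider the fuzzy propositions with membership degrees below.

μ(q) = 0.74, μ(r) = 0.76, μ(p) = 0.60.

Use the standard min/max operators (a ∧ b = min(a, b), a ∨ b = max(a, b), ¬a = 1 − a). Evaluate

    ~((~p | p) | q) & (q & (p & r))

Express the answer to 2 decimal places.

~p = 1 − 0.60 = 0.40
~p | p = max(a, b) on (0.40, 0.60) = 0.60
(~p | p) | q = max(a, b) on (0.60, 0.74) = 0.74
~((~p | p) | q) = 1 − 0.74 = 0.26
p & r = min(a, b) on (0.60, 0.76) = 0.60
q & (p & r) = min(a, b) on (0.74, 0.60) = 0.60
~((~p | p) | q) & (q & (p & r)) = min(a, b) on (0.26, 0.60) = 0.26

0.26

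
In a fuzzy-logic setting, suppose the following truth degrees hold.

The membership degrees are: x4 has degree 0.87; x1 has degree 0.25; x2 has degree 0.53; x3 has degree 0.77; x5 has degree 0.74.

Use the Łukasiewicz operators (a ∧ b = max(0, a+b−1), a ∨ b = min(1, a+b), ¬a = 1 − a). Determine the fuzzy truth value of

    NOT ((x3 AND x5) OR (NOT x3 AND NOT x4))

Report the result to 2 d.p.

0.49

x3 AND x5 = max(0, a+b−1) on (0.77, 0.74) = 0.51
NOT x3 = 1 − 0.77 = 0.23
NOT x4 = 1 − 0.87 = 0.13
NOT x3 AND NOT x4 = max(0, a+b−1) on (0.23, 0.13) = 0.00
(x3 AND x5) OR (NOT x3 AND NOT x4) = min(1, a+b) on (0.51, 0.00) = 0.51
NOT ((x3 AND x5) OR (NOT x3 AND NOT x4)) = 1 − 0.51 = 0.49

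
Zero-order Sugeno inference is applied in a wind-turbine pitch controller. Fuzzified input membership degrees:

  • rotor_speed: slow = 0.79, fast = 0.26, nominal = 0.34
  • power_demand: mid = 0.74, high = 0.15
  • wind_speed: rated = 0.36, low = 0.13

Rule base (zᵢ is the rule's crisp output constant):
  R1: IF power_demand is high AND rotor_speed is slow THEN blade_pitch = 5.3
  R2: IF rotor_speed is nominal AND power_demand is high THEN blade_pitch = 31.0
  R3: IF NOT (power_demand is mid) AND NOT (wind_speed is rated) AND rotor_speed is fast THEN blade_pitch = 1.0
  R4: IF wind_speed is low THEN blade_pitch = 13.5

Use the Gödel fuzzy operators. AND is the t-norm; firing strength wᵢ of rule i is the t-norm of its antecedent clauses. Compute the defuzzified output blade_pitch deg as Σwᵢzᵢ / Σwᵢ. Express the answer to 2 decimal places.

R1 (z=5.3): high=0.15, slow=0.79; AND[min(a, b)] → w = 0.15
R2 (z=31.0): nominal=0.34, high=0.15; AND[min(a, b)] → w = 0.15
R3 (z=1.0): ¬mid=1−0.74=0.26, ¬rated=1−0.36=0.64, fast=0.26; AND[min(a, b)] → w = 0.26
R4 (z=13.5): low=0.13 → w = 0.13
Weighted average = (0.15·5.3 + 0.15·31.0 + 0.26·1.0 + 0.13·13.5) / (0.15 + 0.15 + 0.26 + 0.13)
  = 7.4600 / 0.6900 = 10.81

10.81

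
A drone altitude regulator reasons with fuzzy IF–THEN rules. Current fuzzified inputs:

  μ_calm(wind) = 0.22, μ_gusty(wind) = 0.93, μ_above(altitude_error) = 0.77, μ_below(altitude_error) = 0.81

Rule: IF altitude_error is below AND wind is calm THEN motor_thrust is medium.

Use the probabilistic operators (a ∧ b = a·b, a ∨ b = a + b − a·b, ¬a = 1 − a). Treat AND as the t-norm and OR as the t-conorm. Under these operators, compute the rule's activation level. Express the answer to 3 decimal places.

0.178

firing strength: below=0.81, calm=0.22; AND[a·b] → w = 0.1782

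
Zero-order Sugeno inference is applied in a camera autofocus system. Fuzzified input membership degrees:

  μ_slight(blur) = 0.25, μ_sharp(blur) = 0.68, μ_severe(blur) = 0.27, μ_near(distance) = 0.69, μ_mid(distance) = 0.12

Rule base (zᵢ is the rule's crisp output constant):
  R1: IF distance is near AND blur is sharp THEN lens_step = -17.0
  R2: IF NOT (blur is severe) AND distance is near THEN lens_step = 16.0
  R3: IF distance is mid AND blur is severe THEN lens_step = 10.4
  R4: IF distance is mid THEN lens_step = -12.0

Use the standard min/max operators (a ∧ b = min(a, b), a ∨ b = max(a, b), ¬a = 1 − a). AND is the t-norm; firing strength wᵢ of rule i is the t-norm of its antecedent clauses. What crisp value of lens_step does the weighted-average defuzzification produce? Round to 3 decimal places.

R1 (z=-17.0): near=0.69, sharp=0.68; AND[min(a, b)] → w = 0.68
R2 (z=16.0): ¬severe=1−0.27=0.73, near=0.69; AND[min(a, b)] → w = 0.69
R3 (z=10.4): mid=0.12, severe=0.27; AND[min(a, b)] → w = 0.12
R4 (z=-12.0): mid=0.12 → w = 0.12
Weighted average = (0.68·-17.0 + 0.69·16.0 + 0.12·10.4 + 0.12·-12.0) / (0.68 + 0.69 + 0.12 + 0.12)
  = -0.7120 / 1.6100 = -0.442

-0.442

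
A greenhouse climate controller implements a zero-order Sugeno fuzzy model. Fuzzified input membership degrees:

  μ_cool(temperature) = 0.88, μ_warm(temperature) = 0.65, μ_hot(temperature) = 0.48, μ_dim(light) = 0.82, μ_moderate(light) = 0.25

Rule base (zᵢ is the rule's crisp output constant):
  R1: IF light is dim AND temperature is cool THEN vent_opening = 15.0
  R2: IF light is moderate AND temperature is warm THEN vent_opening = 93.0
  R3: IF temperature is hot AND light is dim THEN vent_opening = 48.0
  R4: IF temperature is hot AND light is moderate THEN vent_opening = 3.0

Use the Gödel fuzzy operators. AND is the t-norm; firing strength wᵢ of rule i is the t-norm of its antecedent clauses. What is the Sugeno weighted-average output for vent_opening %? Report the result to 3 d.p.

32.967

R1 (z=15.0): dim=0.82, cool=0.88; AND[min(a, b)] → w = 0.82
R2 (z=93.0): moderate=0.25, warm=0.65; AND[min(a, b)] → w = 0.25
R3 (z=48.0): hot=0.48, dim=0.82; AND[min(a, b)] → w = 0.48
R4 (z=3.0): hot=0.48, moderate=0.25; AND[min(a, b)] → w = 0.25
Weighted average = (0.82·15.0 + 0.25·93.0 + 0.48·48.0 + 0.25·3.0) / (0.82 + 0.25 + 0.48 + 0.25)
  = 59.3400 / 1.8000 = 32.967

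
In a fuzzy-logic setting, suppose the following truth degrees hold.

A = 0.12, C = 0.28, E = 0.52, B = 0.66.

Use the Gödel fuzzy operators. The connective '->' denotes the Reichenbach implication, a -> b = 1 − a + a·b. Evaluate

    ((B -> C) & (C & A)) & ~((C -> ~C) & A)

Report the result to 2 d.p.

0.12

B -> C  [Reichenbach: 1 − a + a·b] with a=0.66, b=0.28 → 0.52
C & A = min(a, b) on (0.28, 0.12) = 0.12
(B -> C) & (C & A) = min(a, b) on (0.52, 0.12) = 0.12
~C = 1 − 0.28 = 0.72
C -> ~C  [Reichenbach: 1 − a + a·b] with a=0.28, b=0.72 → 0.92
(C -> ~C) & A = min(a, b) on (0.92, 0.12) = 0.12
~((C -> ~C) & A) = 1 − 0.12 = 0.88
((B -> C) & (C & A)) & ~((C -> ~C) & A) = min(a, b) on (0.12, 0.88) = 0.12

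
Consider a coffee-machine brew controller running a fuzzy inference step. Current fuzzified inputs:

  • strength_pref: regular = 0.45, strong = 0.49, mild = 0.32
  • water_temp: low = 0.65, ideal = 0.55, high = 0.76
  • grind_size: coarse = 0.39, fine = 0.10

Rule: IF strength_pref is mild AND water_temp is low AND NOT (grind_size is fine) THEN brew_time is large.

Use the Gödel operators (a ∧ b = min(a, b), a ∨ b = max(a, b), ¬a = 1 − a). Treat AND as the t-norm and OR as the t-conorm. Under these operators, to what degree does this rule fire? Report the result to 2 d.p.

firing strength: mild=0.32, low=0.65, ¬fine=1−0.10=0.90; AND[min(a, b)] → w = 0.32

0.32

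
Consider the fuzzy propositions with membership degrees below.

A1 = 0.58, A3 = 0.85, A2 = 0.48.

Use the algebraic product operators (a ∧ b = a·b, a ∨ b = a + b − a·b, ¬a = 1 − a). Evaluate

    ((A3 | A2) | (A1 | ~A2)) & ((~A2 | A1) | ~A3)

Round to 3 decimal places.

A3 | A2 = a + b − a·b on (0.8500, 0.4800) = 0.9220
~A2 = 1 − 0.4800 = 0.5200
A1 | ~A2 = a + b − a·b on (0.5800, 0.5200) = 0.7984
(A3 | A2) | (A1 | ~A2) = a + b − a·b on (0.9220, 0.7984) = 0.9843
~A2 = 1 − 0.4800 = 0.5200
~A2 | A1 = a + b − a·b on (0.5200, 0.5800) = 0.7984
~A3 = 1 − 0.8500 = 0.1500
(~A2 | A1) | ~A3 = a + b − a·b on (0.7984, 0.1500) = 0.8286
((A3 | A2) | (A1 | ~A2)) & ((~A2 | A1) | ~A3) = a·b on (0.9843, 0.8286) = 0.8156

0.816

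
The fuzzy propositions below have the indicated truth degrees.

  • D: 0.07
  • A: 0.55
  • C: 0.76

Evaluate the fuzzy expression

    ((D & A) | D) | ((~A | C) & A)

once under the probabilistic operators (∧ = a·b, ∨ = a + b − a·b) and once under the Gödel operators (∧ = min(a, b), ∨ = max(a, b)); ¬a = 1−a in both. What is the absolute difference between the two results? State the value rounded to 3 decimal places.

0.017

Under probabilistic:
  D & A = a·b on (0.0700, 0.5500) = 0.0385
  (D & A) | D = a + b − a·b on (0.0385, 0.0700) = 0.1058
  ~A = 1 − 0.5500 = 0.4500
  ~A | C = a + b − a·b on (0.4500, 0.7600) = 0.8680
  (~A | C) & A = a·b on (0.8680, 0.5500) = 0.4774
  ((D & A) | D) | ((~A | C) & A) = a + b − a·b on (0.1058, 0.4774) = 0.5327
  → value = 0.5327
Under Gödel:
  D & A = min(a, b) on (0.07, 0.55) = 0.07
  (D & A) | D = max(a, b) on (0.07, 0.07) = 0.07
  ~A = 1 − 0.55 = 0.45
  ~A | C = max(a, b) on (0.45, 0.76) = 0.76
  (~A | C) & A = min(a, b) on (0.76, 0.55) = 0.55
  ((D & A) | D) | ((~A | C) & A) = max(a, b) on (0.07, 0.55) = 0.55
  → value = 0.5500
|0.5327 − 0.5500| = 0.017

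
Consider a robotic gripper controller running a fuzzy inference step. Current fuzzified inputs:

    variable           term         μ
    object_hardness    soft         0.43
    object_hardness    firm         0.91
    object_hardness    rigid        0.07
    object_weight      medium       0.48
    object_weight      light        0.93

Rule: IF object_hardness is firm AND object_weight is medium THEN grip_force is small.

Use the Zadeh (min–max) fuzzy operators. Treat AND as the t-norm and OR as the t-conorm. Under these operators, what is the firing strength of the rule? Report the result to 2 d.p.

0.48

firing strength: firm=0.91, medium=0.48; AND[min(a, b)] → w = 0.48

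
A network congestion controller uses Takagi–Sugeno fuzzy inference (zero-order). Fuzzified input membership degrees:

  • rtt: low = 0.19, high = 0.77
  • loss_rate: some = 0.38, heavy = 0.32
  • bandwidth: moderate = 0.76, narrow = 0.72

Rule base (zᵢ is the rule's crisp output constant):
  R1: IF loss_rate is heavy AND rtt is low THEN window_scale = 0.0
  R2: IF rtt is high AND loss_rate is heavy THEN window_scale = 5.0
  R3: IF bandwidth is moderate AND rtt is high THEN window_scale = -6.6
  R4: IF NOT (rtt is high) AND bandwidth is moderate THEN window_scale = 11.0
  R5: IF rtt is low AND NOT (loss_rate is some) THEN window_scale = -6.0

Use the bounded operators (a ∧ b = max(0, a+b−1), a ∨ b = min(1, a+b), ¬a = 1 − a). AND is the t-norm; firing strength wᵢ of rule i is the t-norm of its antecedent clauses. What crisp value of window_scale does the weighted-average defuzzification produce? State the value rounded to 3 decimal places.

-4.916

R1 (z=0.0): heavy=0.32, low=0.19; AND[max(0, a+b−1)] → w = 0.00
R2 (z=5.0): high=0.77, heavy=0.32; AND[max(0, a+b−1)] → w = 0.09
R3 (z=-6.6): moderate=0.76, high=0.77; AND[max(0, a+b−1)] → w = 0.53
R4 (z=11.0): ¬high=1−0.77=0.23, moderate=0.76; AND[max(0, a+b−1)] → w = 0.00
R5 (z=-6.0): low=0.19, ¬some=1−0.38=0.62; AND[max(0, a+b−1)] → w = 0.00
Weighted average = (0.00·0.0 + 0.09·5.0 + 0.53·-6.6 + 0.00·11.0 + 0.00·-6.0) / (0.00 + 0.09 + 0.53 + 0.00 + 0.00)
  = -3.0480 / 0.6200 = -4.916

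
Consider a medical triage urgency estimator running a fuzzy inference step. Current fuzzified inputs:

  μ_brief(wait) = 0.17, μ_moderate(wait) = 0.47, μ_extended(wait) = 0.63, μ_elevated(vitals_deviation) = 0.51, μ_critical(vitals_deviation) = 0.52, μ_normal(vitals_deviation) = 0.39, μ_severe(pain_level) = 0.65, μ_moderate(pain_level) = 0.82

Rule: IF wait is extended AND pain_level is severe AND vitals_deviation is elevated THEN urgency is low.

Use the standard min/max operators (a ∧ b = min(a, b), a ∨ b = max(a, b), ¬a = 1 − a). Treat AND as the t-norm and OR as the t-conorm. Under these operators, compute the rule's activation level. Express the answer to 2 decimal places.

0.51

firing strength: extended=0.63, severe=0.65, elevated=0.51; AND[min(a, b)] → w = 0.51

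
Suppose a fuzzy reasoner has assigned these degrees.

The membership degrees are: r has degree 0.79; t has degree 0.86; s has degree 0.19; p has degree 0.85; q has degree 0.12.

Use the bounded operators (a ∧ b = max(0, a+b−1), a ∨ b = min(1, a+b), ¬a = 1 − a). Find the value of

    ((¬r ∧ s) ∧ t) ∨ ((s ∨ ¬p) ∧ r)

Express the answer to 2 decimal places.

0.13

¬r = 1 − 0.79 = 0.21
¬r ∧ s = max(0, a+b−1) on (0.21, 0.19) = 0.00
(¬r ∧ s) ∧ t = max(0, a+b−1) on (0.00, 0.86) = 0.00
¬p = 1 − 0.85 = 0.15
s ∨ ¬p = min(1, a+b) on (0.19, 0.15) = 0.34
(s ∨ ¬p) ∧ r = max(0, a+b−1) on (0.34, 0.79) = 0.13
((¬r ∧ s) ∧ t) ∨ ((s ∨ ¬p) ∧ r) = min(1, a+b) on (0.00, 0.13) = 0.13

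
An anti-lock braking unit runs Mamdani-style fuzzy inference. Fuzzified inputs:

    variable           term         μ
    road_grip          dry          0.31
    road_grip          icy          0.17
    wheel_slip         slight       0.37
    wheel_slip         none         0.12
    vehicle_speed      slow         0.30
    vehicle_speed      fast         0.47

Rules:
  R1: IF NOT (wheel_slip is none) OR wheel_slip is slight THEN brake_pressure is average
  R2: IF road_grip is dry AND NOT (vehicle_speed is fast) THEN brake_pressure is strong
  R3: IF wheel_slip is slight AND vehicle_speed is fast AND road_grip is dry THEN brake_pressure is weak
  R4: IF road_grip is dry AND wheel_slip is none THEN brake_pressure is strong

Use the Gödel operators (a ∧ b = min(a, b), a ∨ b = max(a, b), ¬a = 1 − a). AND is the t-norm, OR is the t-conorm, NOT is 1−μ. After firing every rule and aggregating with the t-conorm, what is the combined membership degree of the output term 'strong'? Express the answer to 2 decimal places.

R1: ¬none=1−0.12=0.88, slight=0.37; OR[max(a, b)] → w = 0.88
R2: dry=0.31, ¬fast=1−0.47=0.53; AND[min(a, b)] → w = 0.31
R3: slight=0.37, fast=0.47, dry=0.31; AND[min(a, b)] → w = 0.31
R4: dry=0.31, none=0.12; AND[min(a, b)] → w = 0.12
Rules with consequent 'strong': {R2, R4} → strengths 0.31, 0.12
Aggregate via t-conorm [max(a, b)]: 0.31

0.31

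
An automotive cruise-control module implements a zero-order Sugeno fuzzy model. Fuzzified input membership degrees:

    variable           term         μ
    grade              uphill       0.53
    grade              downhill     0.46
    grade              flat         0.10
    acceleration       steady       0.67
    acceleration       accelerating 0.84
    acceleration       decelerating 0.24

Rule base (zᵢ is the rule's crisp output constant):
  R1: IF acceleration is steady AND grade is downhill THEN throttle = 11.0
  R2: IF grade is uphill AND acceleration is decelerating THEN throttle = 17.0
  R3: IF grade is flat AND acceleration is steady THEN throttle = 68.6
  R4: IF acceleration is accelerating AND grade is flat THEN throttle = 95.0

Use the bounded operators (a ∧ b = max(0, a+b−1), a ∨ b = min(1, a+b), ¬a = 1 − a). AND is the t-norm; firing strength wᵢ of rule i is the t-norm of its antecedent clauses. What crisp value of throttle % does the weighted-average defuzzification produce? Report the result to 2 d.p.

11.00

R1 (z=11.0): steady=0.67, downhill=0.46; AND[max(0, a+b−1)] → w = 0.13
R2 (z=17.0): uphill=0.53, decelerating=0.24; AND[max(0, a+b−1)] → w = 0.00
R3 (z=68.6): flat=0.10, steady=0.67; AND[max(0, a+b−1)] → w = 0.00
R4 (z=95.0): accelerating=0.84, flat=0.10; AND[max(0, a+b−1)] → w = 0.00
Weighted average = (0.13·11.0 + 0.00·17.0 + 0.00·68.6 + 0.00·95.0) / (0.13 + 0.00 + 0.00 + 0.00)
  = 1.4300 / 0.1300 = 11.00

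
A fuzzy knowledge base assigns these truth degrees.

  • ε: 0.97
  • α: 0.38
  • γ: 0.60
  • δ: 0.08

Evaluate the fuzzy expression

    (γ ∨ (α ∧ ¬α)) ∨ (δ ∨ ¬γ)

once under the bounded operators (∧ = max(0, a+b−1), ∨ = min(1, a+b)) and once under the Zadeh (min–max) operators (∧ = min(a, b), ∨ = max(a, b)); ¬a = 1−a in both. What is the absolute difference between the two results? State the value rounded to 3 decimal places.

Under bounded:
  ¬α = 1 − 0.38 = 0.62
  α ∧ ¬α = max(0, a+b−1) on (0.38, 0.62) = 0.00
  γ ∨ (α ∧ ¬α) = min(1, a+b) on (0.60, 0.00) = 0.60
  ¬γ = 1 − 0.60 = 0.40
  δ ∨ ¬γ = min(1, a+b) on (0.08, 0.40) = 0.48
  (γ ∨ (α ∧ ¬α)) ∨ (δ ∨ ¬γ) = min(1, a+b) on (0.60, 0.48) = 1.00
  → value = 1.0000
Under Zadeh (min–max):
  ¬α = 1 − 0.38 = 0.62
  α ∧ ¬α = min(a, b) on (0.38, 0.62) = 0.38
  γ ∨ (α ∧ ¬α) = max(a, b) on (0.60, 0.38) = 0.60
  ¬γ = 1 − 0.60 = 0.40
  δ ∨ ¬γ = max(a, b) on (0.08, 0.40) = 0.40
  (γ ∨ (α ∧ ¬α)) ∨ (δ ∨ ¬γ) = max(a, b) on (0.60, 0.40) = 0.60
  → value = 0.6000
|1.0000 − 0.6000| = 0.400

0.400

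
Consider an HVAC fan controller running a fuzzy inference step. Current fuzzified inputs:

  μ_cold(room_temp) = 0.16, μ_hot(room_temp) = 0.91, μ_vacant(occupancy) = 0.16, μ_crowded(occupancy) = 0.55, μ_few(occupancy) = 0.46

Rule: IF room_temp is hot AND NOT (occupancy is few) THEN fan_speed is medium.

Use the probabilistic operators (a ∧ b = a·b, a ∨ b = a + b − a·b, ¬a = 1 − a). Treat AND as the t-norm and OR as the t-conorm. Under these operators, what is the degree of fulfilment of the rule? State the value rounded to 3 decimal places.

0.491

firing strength: hot=0.91, ¬few=1−0.46=0.54; AND[a·b] → w = 0.4914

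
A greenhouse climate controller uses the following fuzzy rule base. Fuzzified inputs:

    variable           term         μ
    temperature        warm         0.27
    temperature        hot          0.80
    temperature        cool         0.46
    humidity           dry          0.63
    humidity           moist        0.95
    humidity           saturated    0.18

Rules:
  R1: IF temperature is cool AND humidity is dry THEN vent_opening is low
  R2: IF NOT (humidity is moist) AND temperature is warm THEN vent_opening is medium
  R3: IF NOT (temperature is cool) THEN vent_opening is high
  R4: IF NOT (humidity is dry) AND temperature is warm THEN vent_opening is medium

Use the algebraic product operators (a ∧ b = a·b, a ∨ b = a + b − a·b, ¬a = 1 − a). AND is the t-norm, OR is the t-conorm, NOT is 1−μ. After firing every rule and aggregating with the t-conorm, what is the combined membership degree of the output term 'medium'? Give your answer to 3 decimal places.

0.112

R1: cool=0.46, dry=0.63; AND[a·b] → w = 0.2898
R2: ¬moist=1−0.95=0.05, warm=0.27; AND[a·b] → w = 0.0135
R3: ¬cool=1−0.46=0.54 → w = 0.5400
R4: ¬dry=1−0.63=0.37, warm=0.27; AND[a·b] → w = 0.0999
Rules with consequent 'medium': {R2, R4} → strengths 0.0135, 0.0999
Aggregate via t-conorm [a + b − a·b]: 0.1121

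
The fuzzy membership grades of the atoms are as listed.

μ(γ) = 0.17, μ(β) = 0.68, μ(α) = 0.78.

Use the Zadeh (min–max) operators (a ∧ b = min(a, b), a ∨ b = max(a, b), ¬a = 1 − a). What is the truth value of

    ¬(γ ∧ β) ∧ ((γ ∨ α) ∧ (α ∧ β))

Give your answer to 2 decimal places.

0.68

γ ∧ β = min(a, b) on (0.17, 0.68) = 0.17
¬(γ ∧ β) = 1 − 0.17 = 0.83
γ ∨ α = max(a, b) on (0.17, 0.78) = 0.78
α ∧ β = min(a, b) on (0.78, 0.68) = 0.68
(γ ∨ α) ∧ (α ∧ β) = min(a, b) on (0.78, 0.68) = 0.68
¬(γ ∧ β) ∧ ((γ ∨ α) ∧ (α ∧ β)) = min(a, b) on (0.83, 0.68) = 0.68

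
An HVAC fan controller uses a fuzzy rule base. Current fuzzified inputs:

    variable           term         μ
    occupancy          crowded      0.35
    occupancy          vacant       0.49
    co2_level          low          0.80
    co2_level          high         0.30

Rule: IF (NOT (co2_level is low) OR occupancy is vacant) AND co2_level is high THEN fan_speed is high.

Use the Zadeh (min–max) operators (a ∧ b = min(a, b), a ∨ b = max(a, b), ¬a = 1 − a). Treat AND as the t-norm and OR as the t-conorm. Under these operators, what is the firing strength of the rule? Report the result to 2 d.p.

firing strength: (¬low=1−0.80=0.20 OR vacant=0.49) = 0.49; AND[min(a, b)] with high=0.30 → w = 0.30

0.30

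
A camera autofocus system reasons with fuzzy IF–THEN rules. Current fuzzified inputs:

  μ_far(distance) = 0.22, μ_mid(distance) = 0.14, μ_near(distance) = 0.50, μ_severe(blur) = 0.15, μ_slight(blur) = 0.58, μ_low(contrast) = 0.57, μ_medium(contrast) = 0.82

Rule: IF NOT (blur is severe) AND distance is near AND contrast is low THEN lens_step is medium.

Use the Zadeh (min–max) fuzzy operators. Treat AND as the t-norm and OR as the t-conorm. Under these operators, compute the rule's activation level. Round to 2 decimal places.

0.50

firing strength: ¬severe=1−0.15=0.85, near=0.50, low=0.57; AND[min(a, b)] → w = 0.50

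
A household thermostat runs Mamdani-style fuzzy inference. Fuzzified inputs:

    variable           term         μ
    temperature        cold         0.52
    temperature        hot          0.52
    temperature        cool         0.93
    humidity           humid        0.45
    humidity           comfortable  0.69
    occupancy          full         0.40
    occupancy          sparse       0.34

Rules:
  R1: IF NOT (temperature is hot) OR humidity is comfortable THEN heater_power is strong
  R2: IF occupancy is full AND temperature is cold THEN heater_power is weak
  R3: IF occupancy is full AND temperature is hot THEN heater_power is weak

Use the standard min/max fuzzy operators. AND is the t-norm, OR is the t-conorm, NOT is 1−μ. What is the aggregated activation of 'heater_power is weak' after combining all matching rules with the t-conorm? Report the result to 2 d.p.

0.40

R1: ¬hot=1−0.52=0.48, comfortable=0.69; OR[max(a, b)] → w = 0.69
R2: full=0.40, cold=0.52; AND[min(a, b)] → w = 0.40
R3: full=0.40, hot=0.52; AND[min(a, b)] → w = 0.40
Rules with consequent 'weak': {R2, R3} → strengths 0.40, 0.40
Aggregate via t-conorm [max(a, b)]: 0.40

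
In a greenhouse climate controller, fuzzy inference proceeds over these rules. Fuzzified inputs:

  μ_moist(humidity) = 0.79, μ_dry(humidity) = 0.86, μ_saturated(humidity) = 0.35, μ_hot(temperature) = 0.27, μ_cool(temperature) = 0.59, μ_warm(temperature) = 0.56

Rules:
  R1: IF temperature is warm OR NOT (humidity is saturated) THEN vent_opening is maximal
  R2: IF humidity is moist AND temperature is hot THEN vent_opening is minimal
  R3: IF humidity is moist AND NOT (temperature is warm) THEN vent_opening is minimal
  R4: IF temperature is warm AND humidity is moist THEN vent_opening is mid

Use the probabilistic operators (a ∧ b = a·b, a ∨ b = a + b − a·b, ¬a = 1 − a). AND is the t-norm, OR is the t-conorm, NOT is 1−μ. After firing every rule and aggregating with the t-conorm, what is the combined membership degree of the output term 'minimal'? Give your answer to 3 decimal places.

0.487

R1: warm=0.56, ¬saturated=1−0.35=0.65; OR[a + b − a·b] → w = 0.8460
R2: moist=0.79, hot=0.27; AND[a·b] → w = 0.2133
R3: moist=0.79, ¬warm=1−0.56=0.44; AND[a·b] → w = 0.3476
R4: warm=0.56, moist=0.79; AND[a·b] → w = 0.4424
Rules with consequent 'minimal': {R2, R3} → strengths 0.2133, 0.3476
Aggregate via t-conorm [a + b − a·b]: 0.4868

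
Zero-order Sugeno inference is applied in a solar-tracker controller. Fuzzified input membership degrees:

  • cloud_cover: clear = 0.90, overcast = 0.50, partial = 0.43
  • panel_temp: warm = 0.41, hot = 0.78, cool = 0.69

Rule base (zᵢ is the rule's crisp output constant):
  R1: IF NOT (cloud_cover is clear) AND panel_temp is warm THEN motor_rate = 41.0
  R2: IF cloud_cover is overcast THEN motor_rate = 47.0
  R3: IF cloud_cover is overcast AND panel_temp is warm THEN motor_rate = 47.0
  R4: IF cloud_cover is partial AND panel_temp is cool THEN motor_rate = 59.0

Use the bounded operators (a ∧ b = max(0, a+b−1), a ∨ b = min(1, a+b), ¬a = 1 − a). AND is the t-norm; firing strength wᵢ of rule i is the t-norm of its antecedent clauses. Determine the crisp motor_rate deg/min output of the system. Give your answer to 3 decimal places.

49.323

R1 (z=41.0): ¬clear=1−0.90=0.10, warm=0.41; AND[max(0, a+b−1)] → w = 0.00
R2 (z=47.0): overcast=0.50 → w = 0.50
R3 (z=47.0): overcast=0.50, warm=0.41; AND[max(0, a+b−1)] → w = 0.00
R4 (z=59.0): partial=0.43, cool=0.69; AND[max(0, a+b−1)] → w = 0.12
Weighted average = (0.00·41.0 + 0.50·47.0 + 0.00·47.0 + 0.12·59.0) / (0.00 + 0.50 + 0.00 + 0.12)
  = 30.5800 / 0.6200 = 49.323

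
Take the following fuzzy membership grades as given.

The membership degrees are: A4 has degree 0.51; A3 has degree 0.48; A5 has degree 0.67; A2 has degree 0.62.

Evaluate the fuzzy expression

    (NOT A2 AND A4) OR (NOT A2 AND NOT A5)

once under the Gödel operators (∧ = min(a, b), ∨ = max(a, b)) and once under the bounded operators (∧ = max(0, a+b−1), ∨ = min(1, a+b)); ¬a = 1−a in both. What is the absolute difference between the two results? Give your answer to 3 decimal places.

0.380

Under Gödel:
  NOT A2 = 1 − 0.62 = 0.38
  NOT A2 AND A4 = min(a, b) on (0.38, 0.51) = 0.38
  NOT A2 = 1 − 0.62 = 0.38
  NOT A5 = 1 − 0.67 = 0.33
  NOT A2 AND NOT A5 = min(a, b) on (0.38, 0.33) = 0.33
  (NOT A2 AND A4) OR (NOT A2 AND NOT A5) = max(a, b) on (0.38, 0.33) = 0.38
  → value = 0.3800
Under bounded:
  NOT A2 = 1 − 0.62 = 0.38
  NOT A2 AND A4 = max(0, a+b−1) on (0.38, 0.51) = 0.00
  NOT A2 = 1 − 0.62 = 0.38
  NOT A5 = 1 − 0.67 = 0.33
  NOT A2 AND NOT A5 = max(0, a+b−1) on (0.38, 0.33) = 0.00
  (NOT A2 AND A4) OR (NOT A2 AND NOT A5) = min(1, a+b) on (0.00, 0.00) = 0.00
  → value = 0.0000
|0.3800 − 0.0000| = 0.380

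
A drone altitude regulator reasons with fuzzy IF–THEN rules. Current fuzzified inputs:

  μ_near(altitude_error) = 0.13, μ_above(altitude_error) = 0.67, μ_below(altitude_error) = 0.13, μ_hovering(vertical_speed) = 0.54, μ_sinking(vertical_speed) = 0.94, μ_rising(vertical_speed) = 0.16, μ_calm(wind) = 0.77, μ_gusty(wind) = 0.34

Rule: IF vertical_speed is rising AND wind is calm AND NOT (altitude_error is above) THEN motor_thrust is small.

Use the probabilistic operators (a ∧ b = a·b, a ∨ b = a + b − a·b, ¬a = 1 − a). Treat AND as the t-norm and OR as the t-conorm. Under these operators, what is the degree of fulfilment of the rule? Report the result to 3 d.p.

0.041

firing strength: rising=0.16, calm=0.77, ¬above=1−0.67=0.33; AND[a·b] → w = 0.0407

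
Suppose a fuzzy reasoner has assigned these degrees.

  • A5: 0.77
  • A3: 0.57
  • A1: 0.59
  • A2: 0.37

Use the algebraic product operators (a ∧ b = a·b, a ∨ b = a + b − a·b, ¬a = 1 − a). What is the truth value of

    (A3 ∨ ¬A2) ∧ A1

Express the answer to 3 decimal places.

¬A2 = 1 − 0.3700 = 0.6300
A3 ∨ ¬A2 = a + b − a·b on (0.5700, 0.6300) = 0.8409
(A3 ∨ ¬A2) ∧ A1 = a·b on (0.8409, 0.5900) = 0.4961

0.496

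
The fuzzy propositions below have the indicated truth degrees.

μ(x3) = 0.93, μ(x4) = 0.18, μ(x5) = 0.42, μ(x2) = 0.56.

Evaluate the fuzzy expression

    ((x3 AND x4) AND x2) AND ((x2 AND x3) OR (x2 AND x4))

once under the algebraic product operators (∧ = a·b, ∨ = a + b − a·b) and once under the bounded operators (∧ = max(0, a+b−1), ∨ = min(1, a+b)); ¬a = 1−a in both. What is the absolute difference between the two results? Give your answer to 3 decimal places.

Under algebraic product:
  x3 AND x4 = a·b on (0.9300, 0.1800) = 0.1674
  (x3 AND x4) AND x2 = a·b on (0.1674, 0.5600) = 0.0937
  x2 AND x3 = a·b on (0.5600, 0.9300) = 0.5208
  x2 AND x4 = a·b on (0.5600, 0.1800) = 0.1008
  (x2 AND x3) OR (x2 AND x4) = a + b − a·b on (0.5208, 0.1008) = 0.5691
  ((x3 AND x4) AND x2) AND ((x2 AND x3) OR (x2 AND x4)) = a·b on (0.0937, 0.5691) = 0.0534
  → value = 0.0534
Under bounded:
  x3 AND x4 = max(0, a+b−1) on (0.93, 0.18) = 0.11
  (x3 AND x4) AND x2 = max(0, a+b−1) on (0.11, 0.56) = 0.00
  x2 AND x3 = max(0, a+b−1) on (0.56, 0.93) = 0.49
  x2 AND x4 = max(0, a+b−1) on (0.56, 0.18) = 0.00
  (x2 AND x3) OR (x2 AND x4) = min(1, a+b) on (0.49, 0.00) = 0.49
  ((x3 AND x4) AND x2) AND ((x2 AND x3) OR (x2 AND x4)) = max(0, a+b−1) on (0.00, 0.49) = 0.00
  → value = 0.0000
|0.0534 − 0.0000| = 0.053

0.053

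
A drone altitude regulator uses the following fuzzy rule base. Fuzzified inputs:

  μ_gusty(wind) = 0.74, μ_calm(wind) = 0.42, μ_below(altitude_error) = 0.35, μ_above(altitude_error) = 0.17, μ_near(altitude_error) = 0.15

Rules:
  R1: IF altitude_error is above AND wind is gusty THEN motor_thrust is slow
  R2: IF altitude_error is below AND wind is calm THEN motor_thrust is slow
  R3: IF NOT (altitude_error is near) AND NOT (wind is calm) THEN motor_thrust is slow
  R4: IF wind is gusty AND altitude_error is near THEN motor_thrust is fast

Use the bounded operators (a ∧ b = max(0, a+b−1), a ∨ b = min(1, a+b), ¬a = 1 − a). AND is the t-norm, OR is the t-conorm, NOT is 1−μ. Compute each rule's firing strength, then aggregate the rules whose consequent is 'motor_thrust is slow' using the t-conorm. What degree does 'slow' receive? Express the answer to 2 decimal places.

R1: above=0.17, gusty=0.74; AND[max(0, a+b−1)] → w = 0.00
R2: below=0.35, calm=0.42; AND[max(0, a+b−1)] → w = 0.00
R3: ¬near=1−0.15=0.85, ¬calm=1−0.42=0.58; AND[max(0, a+b−1)] → w = 0.43
R4: gusty=0.74, near=0.15; AND[max(0, a+b−1)] → w = 0.00
Rules with consequent 'slow': {R1, R2, R3} → strengths 0.00, 0.00, 0.43
Aggregate via t-conorm [min(1, a+b)]: 0.43

0.43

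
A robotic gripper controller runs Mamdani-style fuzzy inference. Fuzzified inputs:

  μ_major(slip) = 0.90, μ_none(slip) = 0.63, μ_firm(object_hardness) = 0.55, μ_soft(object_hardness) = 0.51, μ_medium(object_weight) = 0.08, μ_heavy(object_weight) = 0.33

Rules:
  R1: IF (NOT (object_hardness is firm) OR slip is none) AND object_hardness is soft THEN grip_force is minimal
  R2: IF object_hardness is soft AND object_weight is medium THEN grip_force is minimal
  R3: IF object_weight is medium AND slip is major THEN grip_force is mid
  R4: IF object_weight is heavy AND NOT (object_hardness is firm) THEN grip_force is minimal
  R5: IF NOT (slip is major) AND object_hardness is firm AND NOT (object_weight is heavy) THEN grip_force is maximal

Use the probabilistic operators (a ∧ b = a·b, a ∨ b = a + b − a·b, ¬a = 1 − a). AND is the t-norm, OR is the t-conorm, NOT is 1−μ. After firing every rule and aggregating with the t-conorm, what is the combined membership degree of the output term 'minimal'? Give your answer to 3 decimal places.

R1: (¬firm=1−0.55=0.45 OR none=0.63) = 0.7965; AND[a·b] with soft=0.51 → w = 0.4062
R2: soft=0.51, medium=0.08; AND[a·b] → w = 0.0408
R3: medium=0.08, major=0.90; AND[a·b] → w = 0.0720
R4: heavy=0.33, ¬firm=1−0.55=0.45; AND[a·b] → w = 0.1485
R5: ¬major=1−0.90=0.10, firm=0.55, ¬heavy=1−0.33=0.67; AND[a·b] → w = 0.0368
Rules with consequent 'minimal': {R1, R2, R4} → strengths 0.4062, 0.0408, 0.1485
Aggregate via t-conorm [a + b − a·b]: 0.5150

0.515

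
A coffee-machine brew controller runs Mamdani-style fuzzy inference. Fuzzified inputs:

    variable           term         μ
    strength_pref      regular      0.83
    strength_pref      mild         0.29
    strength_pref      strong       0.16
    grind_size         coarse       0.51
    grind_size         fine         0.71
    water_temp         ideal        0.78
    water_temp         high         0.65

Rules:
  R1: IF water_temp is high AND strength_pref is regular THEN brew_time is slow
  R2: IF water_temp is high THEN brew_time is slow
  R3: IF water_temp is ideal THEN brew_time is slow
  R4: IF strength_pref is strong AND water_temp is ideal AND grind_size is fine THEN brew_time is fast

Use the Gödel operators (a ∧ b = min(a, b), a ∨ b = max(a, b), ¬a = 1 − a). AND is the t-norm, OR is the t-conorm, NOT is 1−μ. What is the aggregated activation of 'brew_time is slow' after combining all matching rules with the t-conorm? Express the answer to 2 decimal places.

R1: high=0.65, regular=0.83; AND[min(a, b)] → w = 0.65
R2: high=0.65 → w = 0.65
R3: ideal=0.78 → w = 0.78
R4: strong=0.16, ideal=0.78, fine=0.71; AND[min(a, b)] → w = 0.16
Rules with consequent 'slow': {R1, R2, R3} → strengths 0.65, 0.65, 0.78
Aggregate via t-conorm [max(a, b)]: 0.78

0.78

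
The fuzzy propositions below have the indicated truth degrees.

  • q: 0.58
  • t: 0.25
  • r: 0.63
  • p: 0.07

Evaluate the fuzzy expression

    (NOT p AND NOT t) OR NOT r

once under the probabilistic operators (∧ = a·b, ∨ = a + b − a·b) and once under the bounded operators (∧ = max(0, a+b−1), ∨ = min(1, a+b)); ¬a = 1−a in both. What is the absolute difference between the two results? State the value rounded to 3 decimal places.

0.191

Under probabilistic:
  NOT p = 1 − 0.0700 = 0.9300
  NOT t = 1 − 0.2500 = 0.7500
  NOT p AND NOT t = a·b on (0.9300, 0.7500) = 0.6975
  NOT r = 1 − 0.6300 = 0.3700
  (NOT p AND NOT t) OR NOT r = a + b − a·b on (0.6975, 0.3700) = 0.8094
  → value = 0.8094
Under bounded:
  NOT p = 1 − 0.07 = 0.93
  NOT t = 1 − 0.25 = 0.75
  NOT p AND NOT t = max(0, a+b−1) on (0.93, 0.75) = 0.68
  NOT r = 1 − 0.63 = 0.37
  (NOT p AND NOT t) OR NOT r = min(1, a+b) on (0.68, 0.37) = 1.00
  → value = 1.0000
|0.8094 − 1.0000| = 0.191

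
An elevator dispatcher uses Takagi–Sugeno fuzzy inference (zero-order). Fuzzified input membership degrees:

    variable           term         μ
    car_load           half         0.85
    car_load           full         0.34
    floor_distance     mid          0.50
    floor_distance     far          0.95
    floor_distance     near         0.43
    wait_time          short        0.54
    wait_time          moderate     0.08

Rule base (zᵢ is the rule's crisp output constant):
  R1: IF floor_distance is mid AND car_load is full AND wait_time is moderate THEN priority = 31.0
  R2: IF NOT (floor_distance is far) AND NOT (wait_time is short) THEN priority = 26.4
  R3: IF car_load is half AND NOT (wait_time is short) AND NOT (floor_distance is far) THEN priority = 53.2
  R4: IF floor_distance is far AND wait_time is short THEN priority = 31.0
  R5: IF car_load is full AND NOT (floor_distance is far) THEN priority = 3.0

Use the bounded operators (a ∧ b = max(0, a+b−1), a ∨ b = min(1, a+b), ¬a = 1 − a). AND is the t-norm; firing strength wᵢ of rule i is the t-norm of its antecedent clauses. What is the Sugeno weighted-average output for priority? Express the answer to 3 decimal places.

31.000

R1 (z=31.0): mid=0.50, full=0.34, moderate=0.08; AND[max(0, a+b−1)] → w = 0.00
R2 (z=26.4): ¬far=1−0.95=0.05, ¬short=1−0.54=0.46; AND[max(0, a+b−1)] → w = 0.00
R3 (z=53.2): half=0.85, ¬short=1−0.54=0.46, ¬far=1−0.95=0.05; AND[max(0, a+b−1)] → w = 0.00
R4 (z=31.0): far=0.95, short=0.54; AND[max(0, a+b−1)] → w = 0.49
R5 (z=3.0): full=0.34, ¬far=1−0.95=0.05; AND[max(0, a+b−1)] → w = 0.00
Weighted average = (0.00·31.0 + 0.00·26.4 + 0.00·53.2 + 0.49·31.0 + 0.00·3.0) / (0.00 + 0.00 + 0.00 + 0.49 + 0.00)
  = 15.1900 / 0.4900 = 31.000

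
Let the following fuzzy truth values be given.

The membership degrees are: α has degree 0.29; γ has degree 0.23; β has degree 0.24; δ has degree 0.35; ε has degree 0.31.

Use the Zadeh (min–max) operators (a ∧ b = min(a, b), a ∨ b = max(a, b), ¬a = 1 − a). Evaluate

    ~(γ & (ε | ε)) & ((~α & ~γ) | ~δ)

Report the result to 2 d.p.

0.71

ε | ε = max(a, b) on (0.31, 0.31) = 0.31
γ & (ε | ε) = min(a, b) on (0.23, 0.31) = 0.23
~(γ & (ε | ε)) = 1 − 0.23 = 0.77
~α = 1 − 0.29 = 0.71
~γ = 1 − 0.23 = 0.77
~α & ~γ = min(a, b) on (0.71, 0.77) = 0.71
~δ = 1 − 0.35 = 0.65
(~α & ~γ) | ~δ = max(a, b) on (0.71, 0.65) = 0.71
~(γ & (ε | ε)) & ((~α & ~γ) | ~δ) = min(a, b) on (0.77, 0.71) = 0.71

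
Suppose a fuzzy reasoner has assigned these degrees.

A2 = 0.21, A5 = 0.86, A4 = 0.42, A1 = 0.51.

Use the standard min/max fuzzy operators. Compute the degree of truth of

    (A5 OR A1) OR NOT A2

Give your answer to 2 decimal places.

0.86

A5 OR A1 = max(a, b) on (0.86, 0.51) = 0.86
NOT A2 = 1 − 0.21 = 0.79
(A5 OR A1) OR NOT A2 = max(a, b) on (0.86, 0.79) = 0.86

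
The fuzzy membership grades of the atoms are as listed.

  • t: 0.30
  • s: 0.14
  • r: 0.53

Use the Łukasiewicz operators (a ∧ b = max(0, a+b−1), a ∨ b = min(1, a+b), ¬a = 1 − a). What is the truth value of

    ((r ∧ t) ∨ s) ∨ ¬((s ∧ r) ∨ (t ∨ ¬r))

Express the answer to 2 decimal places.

0.37

r ∧ t = max(0, a+b−1) on (0.53, 0.30) = 0.00
(r ∧ t) ∨ s = min(1, a+b) on (0.00, 0.14) = 0.14
s ∧ r = max(0, a+b−1) on (0.14, 0.53) = 0.00
¬r = 1 − 0.53 = 0.47
t ∨ ¬r = min(1, a+b) on (0.30, 0.47) = 0.77
(s ∧ r) ∨ (t ∨ ¬r) = min(1, a+b) on (0.00, 0.77) = 0.77
¬((s ∧ r) ∨ (t ∨ ¬r)) = 1 − 0.77 = 0.23
((r ∧ t) ∨ s) ∨ ¬((s ∧ r) ∨ (t ∨ ¬r)) = min(1, a+b) on (0.14, 0.23) = 0.37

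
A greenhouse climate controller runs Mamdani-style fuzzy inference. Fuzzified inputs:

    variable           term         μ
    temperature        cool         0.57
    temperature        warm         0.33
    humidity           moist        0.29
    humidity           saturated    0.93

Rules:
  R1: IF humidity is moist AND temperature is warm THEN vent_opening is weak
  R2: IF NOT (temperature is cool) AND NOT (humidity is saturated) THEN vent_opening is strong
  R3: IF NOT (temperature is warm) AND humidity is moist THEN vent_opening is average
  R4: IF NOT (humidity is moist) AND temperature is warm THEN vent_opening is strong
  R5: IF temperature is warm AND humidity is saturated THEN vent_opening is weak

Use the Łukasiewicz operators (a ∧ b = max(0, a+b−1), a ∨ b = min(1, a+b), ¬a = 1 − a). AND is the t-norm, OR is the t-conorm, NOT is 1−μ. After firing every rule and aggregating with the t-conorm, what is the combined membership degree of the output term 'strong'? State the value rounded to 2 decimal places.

0.04

R1: moist=0.29, warm=0.33; AND[max(0, a+b−1)] → w = 0.00
R2: ¬cool=1−0.57=0.43, ¬saturated=1−0.93=0.07; AND[max(0, a+b−1)] → w = 0.00
R3: ¬warm=1−0.33=0.67, moist=0.29; AND[max(0, a+b−1)] → w = 0.00
R4: ¬moist=1−0.29=0.71, warm=0.33; AND[max(0, a+b−1)] → w = 0.04
R5: warm=0.33, saturated=0.93; AND[max(0, a+b−1)] → w = 0.26
Rules with consequent 'strong': {R2, R4} → strengths 0.00, 0.04
Aggregate via t-conorm [min(1, a+b)]: 0.04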